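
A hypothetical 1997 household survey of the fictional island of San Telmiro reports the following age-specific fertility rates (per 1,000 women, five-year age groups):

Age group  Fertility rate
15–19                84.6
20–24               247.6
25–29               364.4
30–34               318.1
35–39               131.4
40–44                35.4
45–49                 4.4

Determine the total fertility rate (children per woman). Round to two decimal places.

Sum of ASFRs = 84.6 + 247.6 + 364.4 + 318.1 + 131.4 + 35.4 + 4.4 = 1185.9
TFR = 5 × 1185.9 / 1000 = 5.9295

5.93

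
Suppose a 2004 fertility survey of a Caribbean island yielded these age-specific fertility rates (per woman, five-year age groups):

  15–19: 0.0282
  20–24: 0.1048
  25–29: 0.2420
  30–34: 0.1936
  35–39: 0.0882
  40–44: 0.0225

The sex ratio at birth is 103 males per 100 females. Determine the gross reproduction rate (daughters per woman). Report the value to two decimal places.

Proportion female at birth = 100 / (100 + 103) = 0.49261.
Sum of ASFRs = 0.0282 + 0.1048 + 0.2420 + 0.1936 + 0.0882 + 0.0225 = 0.6793
TFR = 5 × 0.6793 = 3.3965
GRR = 0.49261 × 3.3965 = 1.67315

1.67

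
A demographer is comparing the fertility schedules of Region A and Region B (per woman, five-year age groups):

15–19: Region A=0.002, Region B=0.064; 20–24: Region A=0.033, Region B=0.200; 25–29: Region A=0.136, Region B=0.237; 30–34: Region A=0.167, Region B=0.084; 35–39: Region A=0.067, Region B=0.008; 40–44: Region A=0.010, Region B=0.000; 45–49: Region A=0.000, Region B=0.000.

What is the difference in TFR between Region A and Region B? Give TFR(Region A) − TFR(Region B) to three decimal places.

Region A:
  Sum of ASFRs = 0.002 + 0.033 + 0.136 + 0.167 + 0.067 + 0.010 + 0.000 = 0.415
  TFR = 5 × 0.415 = 2.075
Region B:
  Sum of ASFRs = 0.064 + 0.200 + 0.237 + 0.084 + 0.008 + 0.000 + 0.000 = 0.593
  TFR = 5 × 0.593 = 2.965
Difference = 2.075 − 2.965 = -0.89

-0.890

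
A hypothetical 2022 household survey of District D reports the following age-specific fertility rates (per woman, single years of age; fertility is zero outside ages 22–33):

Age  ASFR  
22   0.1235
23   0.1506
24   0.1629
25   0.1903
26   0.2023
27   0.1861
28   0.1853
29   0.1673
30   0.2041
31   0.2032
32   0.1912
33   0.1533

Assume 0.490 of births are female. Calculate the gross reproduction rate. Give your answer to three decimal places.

1.039

Proportion female at birth = 0.490.
Sum of ASFRs = 0.1235 + 0.1506 + 0.1629 + 0.1903 + 0.2023 + 0.1861 + 0.1853 + 0.1673 + 0.2041 + 0.2032 + 0.1912 + 0.1533 = 2.1201
TFR = 2.1201
GRR = 0.490 × 2.1201 = 1.03885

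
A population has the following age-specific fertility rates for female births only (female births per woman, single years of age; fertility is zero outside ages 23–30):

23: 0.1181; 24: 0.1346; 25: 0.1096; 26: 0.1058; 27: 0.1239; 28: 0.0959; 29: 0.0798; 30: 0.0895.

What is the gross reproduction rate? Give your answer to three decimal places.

0.857

Sum of female ASFRs = 0.1181 + 0.1346 + 0.1096 + 0.1058 + 0.1239 + 0.0959 + 0.0798 + 0.0895 = 0.8572
GRR = 0.8572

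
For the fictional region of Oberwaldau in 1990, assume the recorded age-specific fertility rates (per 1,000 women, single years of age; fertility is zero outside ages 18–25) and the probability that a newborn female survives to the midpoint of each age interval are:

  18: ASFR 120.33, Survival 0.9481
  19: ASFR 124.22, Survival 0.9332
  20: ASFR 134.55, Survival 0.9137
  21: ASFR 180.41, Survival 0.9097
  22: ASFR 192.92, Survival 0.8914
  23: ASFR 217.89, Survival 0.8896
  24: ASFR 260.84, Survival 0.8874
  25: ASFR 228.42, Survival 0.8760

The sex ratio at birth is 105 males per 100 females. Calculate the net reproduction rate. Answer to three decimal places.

Proportion female at birth = 100 / (100 + 105) = 0.48780.
Each age group contributes 1 × ASFR × survival:
  18: 1 × 120.33/1000 × 0.9481 = 0.11408
  19: 1 × 124.22/1000 × 0.9332 = 0.11592
  20: 1 × 134.55/1000 × 0.9137 = 0.12294
  21: 1 × 180.41/1000 × 0.9097 = 0.16412
  22: 1 × 192.92/1000 × 0.8914 = 0.17197
  23: 1 × 217.89/1000 × 0.8896 = 0.19383
  24: 1 × 260.84/1000 × 0.8874 = 0.23147
  25: 1 × 228.42/1000 × 0.8760 = 0.20010
Sum = 1.31443
NRR = 0.48780 × 1.31443 = 0.64118

0.641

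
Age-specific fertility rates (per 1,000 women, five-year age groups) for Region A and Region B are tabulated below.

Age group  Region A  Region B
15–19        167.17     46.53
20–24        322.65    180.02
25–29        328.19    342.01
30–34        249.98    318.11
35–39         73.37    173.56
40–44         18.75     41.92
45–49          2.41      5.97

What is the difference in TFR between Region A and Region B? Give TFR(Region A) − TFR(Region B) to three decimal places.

0.272

Region A:
  Sum of ASFRs = 167.17 + 322.65 + 328.19 + 249.98 + 73.37 + 18.75 + 2.41 = 1162.52
  TFR = 5 × 1162.52 / 1000 = 5.8126
Region B:
  Sum of ASFRs = 46.53 + 180.02 + 342.01 + 318.11 + 173.56 + 41.92 + 5.97 = 1108.12
  TFR = 5 × 1108.12 / 1000 = 5.5406
Difference = 5.8126 − 5.5406 = 0.272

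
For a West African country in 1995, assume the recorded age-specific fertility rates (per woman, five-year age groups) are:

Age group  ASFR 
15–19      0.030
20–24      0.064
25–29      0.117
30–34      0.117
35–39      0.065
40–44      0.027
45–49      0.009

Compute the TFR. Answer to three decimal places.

2.145

Sum of ASFRs = 0.030 + 0.064 + 0.117 + 0.117 + 0.065 + 0.027 + 0.009 = 0.429
TFR = 5 × 0.429 = 2.145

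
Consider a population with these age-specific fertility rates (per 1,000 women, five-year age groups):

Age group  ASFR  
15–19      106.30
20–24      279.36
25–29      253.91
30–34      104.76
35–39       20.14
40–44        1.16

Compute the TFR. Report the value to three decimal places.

3.828

Sum of ASFRs = 106.30 + 279.36 + 253.91 + 104.76 + 20.14 + 1.16 = 765.63
TFR = 5 × 765.63 / 1000 = 3.82815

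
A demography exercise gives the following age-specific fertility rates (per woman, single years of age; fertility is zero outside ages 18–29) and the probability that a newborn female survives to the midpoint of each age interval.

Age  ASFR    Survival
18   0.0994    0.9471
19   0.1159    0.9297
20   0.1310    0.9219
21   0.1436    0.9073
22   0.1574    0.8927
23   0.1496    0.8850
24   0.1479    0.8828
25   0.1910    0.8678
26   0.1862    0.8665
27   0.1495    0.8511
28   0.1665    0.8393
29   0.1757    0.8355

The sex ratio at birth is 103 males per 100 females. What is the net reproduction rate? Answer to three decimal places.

Proportion female at birth = 100 / (100 + 103) = 0.49261.
Per-age-group product (1 × ASFR × survival probability):
  18: 1 × 0.0994 × 0.9471 = 0.09414
  19: 1 × 0.1159 × 0.9297 = 0.10775
  20: 1 × 0.1310 × 0.9219 = 0.12077
  21: 1 × 0.1436 × 0.9073 = 0.13029
  22: 1 × 0.1574 × 0.8927 = 0.14051
  23: 1 × 0.1496 × 0.8850 = 0.13240
  24: 1 × 0.1479 × 0.8828 = 0.13057
  25: 1 × 0.1910 × 0.8678 = 0.16575
  26: 1 × 0.1862 × 0.8665 = 0.16134
  27: 1 × 0.1495 × 0.8511 = 0.12724
  28: 1 × 0.1665 × 0.8393 = 0.13974
  29: 1 × 0.1757 × 0.8355 = 0.14680
Sum = 1.59730
NRR = 0.49261 × 1.59730 = 0.78685

0.787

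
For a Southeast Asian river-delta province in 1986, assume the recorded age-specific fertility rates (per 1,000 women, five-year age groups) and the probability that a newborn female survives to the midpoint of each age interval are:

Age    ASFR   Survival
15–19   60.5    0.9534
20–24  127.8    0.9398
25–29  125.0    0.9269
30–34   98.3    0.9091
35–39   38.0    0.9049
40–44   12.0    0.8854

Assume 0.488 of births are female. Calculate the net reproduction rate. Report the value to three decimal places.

Proportion female at birth = 0.488.
Survival-weighted fertility by age (5·fₓ·Sₓ):
  15–19: 5 × 60.5/1000 × 0.9534 = 0.28840
  20–24: 5 × 127.8/1000 × 0.9398 = 0.60053
  25–29: 5 × 125.0/1000 × 0.9269 = 0.57931
  30–34: 5 × 98.3/1000 × 0.9091 = 0.44682
  35–39: 5 × 38.0/1000 × 0.9049 = 0.17193
  40–44: 5 × 12.0/1000 × 0.8854 = 0.05312
Sum = 2.14011
NRR = 0.488 × 2.14011 = 1.04437

1.044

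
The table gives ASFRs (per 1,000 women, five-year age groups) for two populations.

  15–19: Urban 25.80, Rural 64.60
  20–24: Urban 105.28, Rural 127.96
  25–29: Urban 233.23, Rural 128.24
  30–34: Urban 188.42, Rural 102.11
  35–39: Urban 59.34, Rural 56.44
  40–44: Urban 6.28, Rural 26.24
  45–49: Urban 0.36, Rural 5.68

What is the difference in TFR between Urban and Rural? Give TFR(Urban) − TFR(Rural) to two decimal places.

Urban:
  Sum of ASFRs = 25.80 + 105.28 + 233.23 + 188.42 + 59.34 + 6.28 + 0.36 = 618.71
  TFR = 5 × 618.71 / 1000 = 3.09355
Rural:
  Sum of ASFRs = 64.60 + 127.96 + 128.24 + 102.11 + 56.44 + 26.24 + 5.68 = 511.27
  TFR = 5 × 511.27 / 1000 = 2.55635
Difference = 3.09355 − 2.55635 = 0.5372

0.54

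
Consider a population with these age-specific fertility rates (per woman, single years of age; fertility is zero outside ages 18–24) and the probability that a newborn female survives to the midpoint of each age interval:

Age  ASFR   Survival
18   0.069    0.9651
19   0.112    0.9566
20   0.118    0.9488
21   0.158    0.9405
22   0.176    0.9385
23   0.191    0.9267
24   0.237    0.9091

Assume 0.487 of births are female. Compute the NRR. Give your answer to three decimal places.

Proportion female at birth = 0.487.
Each age group contributes 1 × ASFR × survival:
  18: 1 × 0.069 × 0.9651 = 0.06659
  19: 1 × 0.112 × 0.9566 = 0.10714
  20: 1 × 0.118 × 0.9488 = 0.11196
  21: 1 × 0.158 × 0.9405 = 0.14860
  22: 1 × 0.176 × 0.9385 = 0.16518
  23: 1 × 0.191 × 0.9267 = 0.17700
  24: 1 × 0.237 × 0.9091 = 0.21546
Sum = 0.99193
NRR = 0.487 × 0.99193 = 0.48307

0.483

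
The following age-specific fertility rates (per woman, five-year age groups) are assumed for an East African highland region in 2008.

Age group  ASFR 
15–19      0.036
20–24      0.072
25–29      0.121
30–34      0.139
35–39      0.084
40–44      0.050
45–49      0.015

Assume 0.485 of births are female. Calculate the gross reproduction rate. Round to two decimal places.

1.25

Proportion female at birth = 0.485.
Sum of ASFRs = 0.036 + 0.072 + 0.121 + 0.139 + 0.084 + 0.050 + 0.015 = 0.517
TFR = 5 × 0.517 = 2.585
GRR = 0.485 × 2.585 = 1.25373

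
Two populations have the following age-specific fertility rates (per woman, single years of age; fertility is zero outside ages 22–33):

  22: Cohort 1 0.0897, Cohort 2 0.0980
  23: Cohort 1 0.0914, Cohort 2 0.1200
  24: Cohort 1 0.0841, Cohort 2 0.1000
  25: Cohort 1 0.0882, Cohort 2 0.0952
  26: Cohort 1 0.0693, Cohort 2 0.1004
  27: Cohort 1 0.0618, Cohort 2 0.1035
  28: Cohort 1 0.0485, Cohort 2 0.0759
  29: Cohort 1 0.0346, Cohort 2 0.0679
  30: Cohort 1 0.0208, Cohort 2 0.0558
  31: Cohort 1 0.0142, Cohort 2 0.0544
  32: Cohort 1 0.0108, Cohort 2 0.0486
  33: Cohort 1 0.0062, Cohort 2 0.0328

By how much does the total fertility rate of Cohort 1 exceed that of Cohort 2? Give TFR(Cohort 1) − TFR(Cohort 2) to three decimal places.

-0.333

Cohort 1:
  Sum of ASFRs = 0.0897 + 0.0914 + 0.0841 + 0.0882 + 0.0693 + 0.0618 + 0.0485 + 0.0346 + 0.0208 + 0.0142 + 0.0108 + 0.0062 = 0.6196
  TFR = 0.6196
Cohort 2:
  Sum of ASFRs = 0.0980 + 0.1200 + 0.1000 + 0.0952 + 0.1004 + 0.1035 + 0.0759 + 0.0679 + 0.0558 + 0.0544 + 0.0486 + 0.0328 = 0.9525
  TFR = 0.9525
Difference = 0.6196 − 0.9525 = -0.3329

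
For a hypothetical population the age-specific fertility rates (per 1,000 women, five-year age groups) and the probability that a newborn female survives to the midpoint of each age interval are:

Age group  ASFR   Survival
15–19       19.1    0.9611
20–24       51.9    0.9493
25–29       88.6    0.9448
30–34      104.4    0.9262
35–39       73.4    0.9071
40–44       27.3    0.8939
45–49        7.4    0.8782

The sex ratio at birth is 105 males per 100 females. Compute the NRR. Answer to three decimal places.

Proportion female at birth = 100 / (100 + 105) = 0.48780.
Per-age-group product (5 × ASFR × survival probability):
  15–19: 5 × 19.1/1000 × 0.9611 = 0.09179
  20–24: 5 × 51.9/1000 × 0.9493 = 0.24634
  25–29: 5 × 88.6/1000 × 0.9448 = 0.41855
  30–34: 5 × 104.4/1000 × 0.9262 = 0.48348
  35–39: 5 × 73.4/1000 × 0.9071 = 0.33291
  40–44: 5 × 27.3/1000 × 0.8939 = 0.12202
  45–49: 5 × 7.4/1000 × 0.8782 = 0.03249
Sum = 1.72758
NRR = 0.48780 × 1.72758 = 0.84271
With NRR below 1 the population is below replacement fertility.

0.843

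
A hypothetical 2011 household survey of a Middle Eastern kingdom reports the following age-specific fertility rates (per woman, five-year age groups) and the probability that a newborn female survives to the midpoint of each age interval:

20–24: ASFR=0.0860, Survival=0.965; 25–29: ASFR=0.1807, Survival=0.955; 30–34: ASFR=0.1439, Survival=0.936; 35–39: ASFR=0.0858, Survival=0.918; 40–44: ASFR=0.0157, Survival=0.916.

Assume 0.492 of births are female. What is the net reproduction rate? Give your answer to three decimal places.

Proportion female at birth = 0.492.
Per-age-group product (5 × ASFR × survival probability):
  20–24: 5 × 0.0860 × 0.965 = 0.41495
  25–29: 5 × 0.1807 × 0.955 = 0.86284
  30–34: 5 × 0.1439 × 0.936 = 0.67345
  35–39: 5 × 0.0858 × 0.918 = 0.39382
  40–44: 5 × 0.0157 × 0.916 = 0.07191
Sum = 2.41697
NRR = 0.492 × 2.41697 = 1.18915

1.189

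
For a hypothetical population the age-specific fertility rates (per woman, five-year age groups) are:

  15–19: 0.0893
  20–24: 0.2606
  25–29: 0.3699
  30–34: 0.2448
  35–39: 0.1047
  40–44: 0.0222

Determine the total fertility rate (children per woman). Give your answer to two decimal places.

5.46

Sum of ASFRs = 0.0893 + 0.2606 + 0.3699 + 0.2448 + 0.1047 + 0.0222 = 1.0915
TFR = 5 × 1.0915 = 5.4575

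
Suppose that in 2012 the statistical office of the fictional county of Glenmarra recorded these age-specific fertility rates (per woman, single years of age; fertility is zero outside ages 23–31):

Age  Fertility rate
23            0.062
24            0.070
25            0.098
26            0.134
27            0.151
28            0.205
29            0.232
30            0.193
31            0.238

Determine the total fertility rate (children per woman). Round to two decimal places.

1.38

Sum of ASFRs = 0.062 + 0.070 + 0.098 + 0.134 + 0.151 + 0.205 + 0.232 + 0.193 + 0.238 = 1.383
TFR = 1.383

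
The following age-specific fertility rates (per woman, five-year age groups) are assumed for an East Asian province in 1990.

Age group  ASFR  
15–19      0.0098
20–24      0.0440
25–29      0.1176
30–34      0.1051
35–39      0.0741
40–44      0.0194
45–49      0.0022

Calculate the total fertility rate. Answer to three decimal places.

1.861

Sum of ASFRs = 0.0098 + 0.0440 + 0.1176 + 0.1051 + 0.0741 + 0.0194 + 0.0022 = 0.3722
TFR = 5 × 0.3722 = 1.861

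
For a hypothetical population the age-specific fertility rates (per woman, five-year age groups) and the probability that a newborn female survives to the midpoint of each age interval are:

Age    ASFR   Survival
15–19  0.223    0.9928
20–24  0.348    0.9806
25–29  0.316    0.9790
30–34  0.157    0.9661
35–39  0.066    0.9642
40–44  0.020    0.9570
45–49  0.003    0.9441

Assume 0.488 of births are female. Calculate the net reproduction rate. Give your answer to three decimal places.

2.707

Proportion female at birth = 0.488.
Survival-weighted fertility by age (5·fₓ·Sₓ):
  15–19: 5 × 0.223 × 0.9928 = 1.10697
  20–24: 5 × 0.348 × 0.9806 = 1.70624
  25–29: 5 × 0.316 × 0.9790 = 1.54682
  30–34: 5 × 0.157 × 0.9661 = 0.75839
  35–39: 5 × 0.066 × 0.9642 = 0.31819
  40–44: 5 × 0.020 × 0.9570 = 0.09570
  45–49: 5 × 0.003 × 0.9441 = 0.01416
Sum = 5.54647
NRR = 0.488 × 5.54647 = 2.70668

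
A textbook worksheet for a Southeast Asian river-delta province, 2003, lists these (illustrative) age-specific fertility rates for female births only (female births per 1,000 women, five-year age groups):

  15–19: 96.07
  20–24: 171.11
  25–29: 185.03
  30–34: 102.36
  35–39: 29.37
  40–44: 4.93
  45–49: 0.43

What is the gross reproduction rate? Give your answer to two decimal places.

2.95

Sum of female ASFRs = 96.07 + 171.11 + 185.03 + 102.36 + 29.37 + 4.93 + 0.43 = 589.30
GRR = 5 × 589.30 / 1000 = 2.9465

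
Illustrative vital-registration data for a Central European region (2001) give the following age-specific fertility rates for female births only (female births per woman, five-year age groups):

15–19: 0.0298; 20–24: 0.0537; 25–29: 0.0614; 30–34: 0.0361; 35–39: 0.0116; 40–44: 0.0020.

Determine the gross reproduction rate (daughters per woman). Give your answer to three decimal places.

Sum of female ASFRs = 0.0298 + 0.0537 + 0.0614 + 0.0361 + 0.0116 + 0.0020 = 0.1946
GRR = 5 × 0.1946 = 0.973

0.973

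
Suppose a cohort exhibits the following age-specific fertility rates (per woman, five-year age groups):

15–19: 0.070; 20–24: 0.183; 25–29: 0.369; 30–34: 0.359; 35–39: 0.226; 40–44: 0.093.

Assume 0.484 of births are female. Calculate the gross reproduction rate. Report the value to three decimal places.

3.146

Proportion female at birth = 0.484.
Sum of ASFRs = 0.070 + 0.183 + 0.369 + 0.359 + 0.226 + 0.093 = 1.300
TFR = 5 × 1.300 = 6.5
GRR = 0.484 × 6.5 = 3.14600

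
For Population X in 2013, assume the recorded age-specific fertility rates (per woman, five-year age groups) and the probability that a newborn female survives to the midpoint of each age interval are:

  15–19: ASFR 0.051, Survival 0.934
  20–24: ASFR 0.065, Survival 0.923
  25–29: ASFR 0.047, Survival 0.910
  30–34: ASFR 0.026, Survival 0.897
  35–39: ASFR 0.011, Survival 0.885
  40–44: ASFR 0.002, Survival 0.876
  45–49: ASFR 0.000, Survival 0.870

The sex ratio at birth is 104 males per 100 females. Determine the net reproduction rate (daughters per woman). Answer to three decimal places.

Proportion female at birth = 100 / (100 + 104) = 0.49020.
Survival-weighted fertility by age (5·fₓ·Sₓ):
  15–19: 5 × 0.051 × 0.934 = 0.23817
  20–24: 5 × 0.065 × 0.923 = 0.29998
  25–29: 5 × 0.047 × 0.910 = 0.21385
  30–34: 5 × 0.026 × 0.897 = 0.11661
  35–39: 5 × 0.011 × 0.885 = 0.04868
  40–44: 5 × 0.002 × 0.876 = 0.00876
  45–49: 5 × 0.000 × 0.870 = 0.00000
Sum = 0.92605
NRR = 0.49020 × 0.92605 = 0.45395

0.454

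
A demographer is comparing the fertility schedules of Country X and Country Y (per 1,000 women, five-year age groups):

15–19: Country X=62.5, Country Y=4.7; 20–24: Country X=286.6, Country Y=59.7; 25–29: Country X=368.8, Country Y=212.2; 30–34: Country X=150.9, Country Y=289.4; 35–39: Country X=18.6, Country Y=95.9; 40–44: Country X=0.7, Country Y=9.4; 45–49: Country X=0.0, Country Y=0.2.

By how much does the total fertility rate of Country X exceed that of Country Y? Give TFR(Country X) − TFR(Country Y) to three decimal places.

Country X:
  Sum of ASFRs = 62.5 + 286.6 + 368.8 + 150.9 + 18.6 + 0.7 + 0.0 = 888.1
  TFR = 5 × 888.1 / 1000 = 4.4405
Country Y:
  Sum of ASFRs = 4.7 + 59.7 + 212.2 + 289.4 + 95.9 + 9.4 + 0.2 = 671.5
  TFR = 5 × 671.5 / 1000 = 3.3575
Difference = 4.4405 − 3.3575 = 1.083

1.083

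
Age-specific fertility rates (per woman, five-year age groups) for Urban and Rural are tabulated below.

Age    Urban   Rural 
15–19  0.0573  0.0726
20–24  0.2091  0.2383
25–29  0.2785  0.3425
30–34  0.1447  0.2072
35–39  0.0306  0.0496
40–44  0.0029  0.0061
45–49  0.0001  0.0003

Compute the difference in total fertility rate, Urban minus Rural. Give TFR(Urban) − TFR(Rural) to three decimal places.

Urban:
  Sum of ASFRs = 0.0573 + 0.2091 + 0.2785 + 0.1447 + 0.0306 + 0.0029 + 0.0001 = 0.7232
  TFR = 5 × 0.7232 = 3.616
Rural:
  Sum of ASFRs = 0.0726 + 0.2383 + 0.3425 + 0.2072 + 0.0496 + 0.0061 + 0.0003 = 0.9166
  TFR = 5 × 0.9166 = 4.583
Difference = 3.616 − 4.583 = -0.967

-0.967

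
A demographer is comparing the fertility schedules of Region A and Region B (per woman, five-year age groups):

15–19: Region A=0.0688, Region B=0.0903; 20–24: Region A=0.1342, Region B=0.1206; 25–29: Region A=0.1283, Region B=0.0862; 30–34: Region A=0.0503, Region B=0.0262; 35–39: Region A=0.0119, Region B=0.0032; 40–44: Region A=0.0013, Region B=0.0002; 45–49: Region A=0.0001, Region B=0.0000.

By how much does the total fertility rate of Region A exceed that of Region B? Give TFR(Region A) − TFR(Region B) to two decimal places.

Region A:
  Sum of ASFRs = 0.0688 + 0.1342 + 0.1283 + 0.0503 + 0.0119 + 0.0013 + 0.0001 = 0.3949
  TFR = 5 × 0.3949 = 1.9745
Region B:
  Sum of ASFRs = 0.0903 + 0.1206 + 0.0862 + 0.0262 + 0.0032 + 0.0002 + 0.0000 = 0.3267
  TFR = 5 × 0.3267 = 1.6335
Difference = 1.9745 − 1.6335 = 0.341

0.34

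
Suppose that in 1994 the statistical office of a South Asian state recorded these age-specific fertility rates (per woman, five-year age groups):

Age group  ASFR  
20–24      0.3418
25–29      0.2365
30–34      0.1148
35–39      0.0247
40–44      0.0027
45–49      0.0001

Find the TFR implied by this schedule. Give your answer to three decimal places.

Sum of ASFRs = 0.3418 + 0.2365 + 0.1148 + 0.0247 + 0.0027 + 0.0001 = 0.7206
TFR = 5 × 0.7206 = 3.603

3.603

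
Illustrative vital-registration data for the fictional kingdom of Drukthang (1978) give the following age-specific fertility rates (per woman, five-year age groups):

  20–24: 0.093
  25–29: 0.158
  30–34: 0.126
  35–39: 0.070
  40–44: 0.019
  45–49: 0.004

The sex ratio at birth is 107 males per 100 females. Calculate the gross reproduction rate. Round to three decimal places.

Proportion female at birth = 100 / (100 + 107) = 0.48309.
Sum of ASFRs = 0.093 + 0.158 + 0.126 + 0.070 + 0.019 + 0.004 = 0.470
TFR = 5 × 0.470 = 2.35
GRR = 0.48309 × 2.35 = 1.13526

1.135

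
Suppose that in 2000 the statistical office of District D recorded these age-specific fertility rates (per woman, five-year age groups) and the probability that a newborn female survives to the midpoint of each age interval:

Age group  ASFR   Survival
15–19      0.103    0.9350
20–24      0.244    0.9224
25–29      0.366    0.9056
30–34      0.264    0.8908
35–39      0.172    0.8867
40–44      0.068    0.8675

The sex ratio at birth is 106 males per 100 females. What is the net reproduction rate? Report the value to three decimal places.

Proportion female at birth = 100 / (100 + 106) = 0.48544.
Weighting each age-specific rate by interval width and survival:
  15–19: 5 × 0.103 × 0.9350 = 0.48153
  20–24: 5 × 0.244 × 0.9224 = 1.12533
  25–29: 5 × 0.366 × 0.9056 = 1.65725
  30–34: 5 × 0.264 × 0.8908 = 1.17586
  35–39: 5 × 0.172 × 0.8867 = 0.76256
  40–44: 5 × 0.068 × 0.8675 = 0.29495
Sum = 5.49748
NRR = 0.48544 × 5.49748 = 2.66870

2.669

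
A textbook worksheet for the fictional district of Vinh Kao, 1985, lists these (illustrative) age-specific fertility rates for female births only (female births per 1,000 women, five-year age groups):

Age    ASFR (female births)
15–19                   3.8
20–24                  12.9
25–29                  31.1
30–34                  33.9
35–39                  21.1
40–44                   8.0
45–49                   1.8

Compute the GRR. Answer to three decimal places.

Sum of female ASFRs = 3.8 + 12.9 + 31.1 + 33.9 + 21.1 + 8.0 + 1.8 = 112.6
GRR = 5 × 112.6 / 1000 = 0.563

0.563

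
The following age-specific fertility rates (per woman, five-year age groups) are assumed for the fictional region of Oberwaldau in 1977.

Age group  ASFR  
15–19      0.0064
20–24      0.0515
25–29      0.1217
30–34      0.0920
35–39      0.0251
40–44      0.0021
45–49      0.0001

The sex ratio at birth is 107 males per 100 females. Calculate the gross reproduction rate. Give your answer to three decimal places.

Proportion female at birth = 100 / (100 + 107) = 0.48309.
Sum of ASFRs = 0.0064 + 0.0515 + 0.1217 + 0.0920 + 0.0251 + 0.0021 + 0.0001 = 0.2989
TFR = 5 × 0.2989 = 1.4945
GRR = 0.48309 × 1.4945 = 0.72198

0.722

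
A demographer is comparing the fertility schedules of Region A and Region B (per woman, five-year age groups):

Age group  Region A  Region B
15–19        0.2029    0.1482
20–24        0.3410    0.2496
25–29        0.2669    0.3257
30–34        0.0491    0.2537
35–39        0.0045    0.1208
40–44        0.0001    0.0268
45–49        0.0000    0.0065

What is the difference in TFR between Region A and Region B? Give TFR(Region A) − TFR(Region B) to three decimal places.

Region A:
  Sum of ASFRs = 0.2029 + 0.3410 + 0.2669 + 0.0491 + 0.0045 + 0.0001 + 0.0000 = 0.8645
  TFR = 5 × 0.8645 = 4.3225
Region B:
  Sum of ASFRs = 0.1482 + 0.2496 + 0.3257 + 0.2537 + 0.1208 + 0.0268 + 0.0065 = 1.1313
  TFR = 5 × 1.1313 = 5.6565
Difference = 4.3225 − 5.6565 = -1.334

-1.334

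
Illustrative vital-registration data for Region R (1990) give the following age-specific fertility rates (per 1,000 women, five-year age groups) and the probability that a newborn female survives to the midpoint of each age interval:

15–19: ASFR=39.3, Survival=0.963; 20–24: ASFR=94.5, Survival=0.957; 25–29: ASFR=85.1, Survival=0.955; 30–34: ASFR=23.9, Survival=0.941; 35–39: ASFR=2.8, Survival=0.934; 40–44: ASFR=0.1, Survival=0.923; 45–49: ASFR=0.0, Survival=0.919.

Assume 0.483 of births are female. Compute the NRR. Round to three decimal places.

Proportion female at birth = 0.483.
Per-age-group product (5 × ASFR × survival probability):
  15–19: 5 × 39.3/1000 × 0.963 = 0.18923
  20–24: 5 × 94.5/1000 × 0.957 = 0.45218
  25–29: 5 × 85.1/1000 × 0.955 = 0.40635
  30–34: 5 × 23.9/1000 × 0.941 = 0.11245
  35–39: 5 × 2.8/1000 × 0.934 = 0.01308
  40–44: 5 × 0.1/1000 × 0.923 = 0.00046
  45–49: 5 × 0.0/1000 × 0.919 = 0.00000
Sum = 1.17375
NRR = 0.483 × 1.17375 = 0.56692

0.567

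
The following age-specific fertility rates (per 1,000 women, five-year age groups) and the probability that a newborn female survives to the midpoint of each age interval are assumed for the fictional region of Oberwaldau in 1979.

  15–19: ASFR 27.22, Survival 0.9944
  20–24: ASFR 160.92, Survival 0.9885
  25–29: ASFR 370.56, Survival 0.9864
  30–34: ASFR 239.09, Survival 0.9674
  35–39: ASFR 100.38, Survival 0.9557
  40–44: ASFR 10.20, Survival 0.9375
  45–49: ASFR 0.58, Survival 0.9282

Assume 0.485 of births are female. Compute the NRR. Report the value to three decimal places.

Proportion female at birth = 0.485.
Weighting each age-specific rate by interval width and survival:
  15–19: 5 × 27.22/1000 × 0.9944 = 0.13534
  20–24: 5 × 160.92/1000 × 0.9885 = 0.79535
  25–29: 5 × 370.56/1000 × 0.9864 = 1.82760
  30–34: 5 × 239.09/1000 × 0.9674 = 1.15648
  35–39: 5 × 100.38/1000 × 0.9557 = 0.47967
  40–44: 5 × 10.20/1000 × 0.9375 = 0.04781
  45–49: 5 × 0.58/1000 × 0.9282 = 0.00269
Sum = 4.44494
NRR = 0.485 × 4.44494 = 2.15580
NRR > 1, so each generation more than replaces itself.

2.156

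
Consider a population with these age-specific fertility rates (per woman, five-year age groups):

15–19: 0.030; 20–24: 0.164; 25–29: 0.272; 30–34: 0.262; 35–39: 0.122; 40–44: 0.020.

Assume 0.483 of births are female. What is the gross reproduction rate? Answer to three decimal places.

Proportion female at birth = 0.483.
Sum of ASFRs = 0.030 + 0.164 + 0.272 + 0.262 + 0.122 + 0.020 = 0.870
TFR = 5 × 0.870 = 4.35
GRR = 0.483 × 4.35 = 2.10105

2.101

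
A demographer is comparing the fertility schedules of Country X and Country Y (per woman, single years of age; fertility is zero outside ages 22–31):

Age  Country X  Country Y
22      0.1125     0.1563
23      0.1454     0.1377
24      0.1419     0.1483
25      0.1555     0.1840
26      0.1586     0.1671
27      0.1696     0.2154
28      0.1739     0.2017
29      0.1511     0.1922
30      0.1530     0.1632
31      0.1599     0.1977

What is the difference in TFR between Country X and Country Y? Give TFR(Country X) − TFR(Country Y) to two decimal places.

Country X:
  Sum of ASFRs = 0.1125 + 0.1454 + 0.1419 + 0.1555 + 0.1586 + 0.1696 + 0.1739 + 0.1511 + 0.1530 + 0.1599 = 1.5214
  TFR = 1.5214
Country Y:
  Sum of ASFRs = 0.1563 + 0.1377 + 0.1483 + 0.1840 + 0.1671 + 0.2154 + 0.2017 + 0.1922 + 0.1632 + 0.1977 = 1.7636
  TFR = 1.7636
Difference = 1.5214 − 1.7636 = -0.2422

-0.24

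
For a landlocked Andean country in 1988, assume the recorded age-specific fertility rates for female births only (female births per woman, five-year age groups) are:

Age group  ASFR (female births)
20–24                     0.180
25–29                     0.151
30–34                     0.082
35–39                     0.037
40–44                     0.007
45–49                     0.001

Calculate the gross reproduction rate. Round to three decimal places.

2.290

Sum of female ASFRs = 0.180 + 0.151 + 0.082 + 0.037 + 0.007 + 0.001 = 0.458
GRR = 5 × 0.458 = 2.29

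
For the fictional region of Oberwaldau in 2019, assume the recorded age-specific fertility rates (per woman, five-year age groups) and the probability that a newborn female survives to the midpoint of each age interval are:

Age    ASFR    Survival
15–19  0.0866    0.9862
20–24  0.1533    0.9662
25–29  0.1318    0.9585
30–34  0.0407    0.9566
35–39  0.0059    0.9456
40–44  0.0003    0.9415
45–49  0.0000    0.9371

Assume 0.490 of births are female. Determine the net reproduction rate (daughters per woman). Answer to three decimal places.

Proportion female at birth = 0.490.
Weighting each age-specific rate by interval width and survival:
  15–19: 5 × 0.0866 × 0.9862 = 0.42702
  20–24: 5 × 0.1533 × 0.9662 = 0.74059
  25–29: 5 × 0.1318 × 0.9585 = 0.63165
  30–34: 5 × 0.0407 × 0.9566 = 0.19467
  35–39: 5 × 0.0059 × 0.9456 = 0.02790
  40–44: 5 × 0.0003 × 0.9415 = 0.00141
  45–49: 5 × 0.0000 × 0.9371 = 0.00000
Sum = 2.02324
NRR = 0.490 × 2.02324 = 0.99139

0.991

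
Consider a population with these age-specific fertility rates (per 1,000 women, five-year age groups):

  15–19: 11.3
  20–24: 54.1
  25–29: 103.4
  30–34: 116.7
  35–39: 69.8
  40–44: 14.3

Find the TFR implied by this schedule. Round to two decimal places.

1.85

Sum of ASFRs = 11.3 + 54.1 + 103.4 + 116.7 + 69.8 + 14.3 = 369.6
TFR = 5 × 369.6 / 1000 = 1.848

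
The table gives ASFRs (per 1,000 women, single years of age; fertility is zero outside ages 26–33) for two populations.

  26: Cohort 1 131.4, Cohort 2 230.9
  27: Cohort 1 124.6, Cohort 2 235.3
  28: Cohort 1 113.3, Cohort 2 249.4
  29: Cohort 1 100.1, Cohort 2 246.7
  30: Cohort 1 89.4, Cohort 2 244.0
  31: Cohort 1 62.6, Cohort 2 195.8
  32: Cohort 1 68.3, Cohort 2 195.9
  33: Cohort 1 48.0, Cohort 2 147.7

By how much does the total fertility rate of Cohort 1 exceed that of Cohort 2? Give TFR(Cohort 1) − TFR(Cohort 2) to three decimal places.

-1.008

Cohort 1:
  Sum of ASFRs = 131.4 + 124.6 + 113.3 + 100.1 + 89.4 + 62.6 + 68.3 + 48.0 = 737.7
  TFR = 737.7 / 1000 = 0.7377
Cohort 2:
  Sum of ASFRs = 230.9 + 235.3 + 249.4 + 246.7 + 244.0 + 195.8 + 195.9 + 147.7 = 1745.7
  TFR = 1745.7 / 1000 = 1.7457
Difference = 0.7377 − 1.7457 = -1.008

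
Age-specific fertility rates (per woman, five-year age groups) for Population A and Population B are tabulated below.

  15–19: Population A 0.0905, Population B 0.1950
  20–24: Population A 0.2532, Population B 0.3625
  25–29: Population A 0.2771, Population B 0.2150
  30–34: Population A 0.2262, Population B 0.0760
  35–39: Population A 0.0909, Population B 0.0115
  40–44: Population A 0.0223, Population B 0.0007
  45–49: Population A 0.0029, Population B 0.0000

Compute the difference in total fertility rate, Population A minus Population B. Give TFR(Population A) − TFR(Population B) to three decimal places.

0.512

Population A:
  Sum of ASFRs = 0.0905 + 0.2532 + 0.2771 + 0.2262 + 0.0909 + 0.0223 + 0.0029 = 0.9631
  TFR = 5 × 0.9631 = 4.8155
Population B:
  Sum of ASFRs = 0.1950 + 0.3625 + 0.2150 + 0.0760 + 0.0115 + 0.0007 + 0.0000 = 0.8607
  TFR = 5 × 0.8607 = 4.3035
Difference = 4.8155 − 4.3035 = 0.512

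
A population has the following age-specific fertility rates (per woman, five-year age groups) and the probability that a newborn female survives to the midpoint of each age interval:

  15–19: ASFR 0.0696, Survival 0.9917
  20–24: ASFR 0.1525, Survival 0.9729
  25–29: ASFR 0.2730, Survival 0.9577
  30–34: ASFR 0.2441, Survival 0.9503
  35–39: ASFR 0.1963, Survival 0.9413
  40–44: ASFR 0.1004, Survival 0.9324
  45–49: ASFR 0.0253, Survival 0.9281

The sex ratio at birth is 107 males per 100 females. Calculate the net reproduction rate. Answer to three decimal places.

Proportion female at birth = 100 / (100 + 107) = 0.48309.
Each age group contributes 5 × ASFR × survival:
  15–19: 5 × 0.0696 × 0.9917 = 0.34511
  20–24: 5 × 0.1525 × 0.9729 = 0.74184
  25–29: 5 × 0.2730 × 0.9577 = 1.30726
  30–34: 5 × 0.2441 × 0.9503 = 1.15984
  35–39: 5 × 0.1963 × 0.9413 = 0.92389
  40–44: 5 × 0.1004 × 0.9324 = 0.46806
  45–49: 5 × 0.0253 × 0.9281 = 0.11740
Sum = 5.06340
NRR = 0.48309 × 5.06340 = 2.44608
NRR > 1, so each generation more than replaces itself.

2.446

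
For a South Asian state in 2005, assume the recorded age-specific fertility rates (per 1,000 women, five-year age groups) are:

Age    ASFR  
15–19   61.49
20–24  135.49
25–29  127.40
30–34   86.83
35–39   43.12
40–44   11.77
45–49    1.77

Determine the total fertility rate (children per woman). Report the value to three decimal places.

2.339

Sum of ASFRs = 61.49 + 135.49 + 127.40 + 86.83 + 43.12 + 11.77 + 1.77 = 467.87
TFR = 5 × 467.87 / 1000 = 2.33935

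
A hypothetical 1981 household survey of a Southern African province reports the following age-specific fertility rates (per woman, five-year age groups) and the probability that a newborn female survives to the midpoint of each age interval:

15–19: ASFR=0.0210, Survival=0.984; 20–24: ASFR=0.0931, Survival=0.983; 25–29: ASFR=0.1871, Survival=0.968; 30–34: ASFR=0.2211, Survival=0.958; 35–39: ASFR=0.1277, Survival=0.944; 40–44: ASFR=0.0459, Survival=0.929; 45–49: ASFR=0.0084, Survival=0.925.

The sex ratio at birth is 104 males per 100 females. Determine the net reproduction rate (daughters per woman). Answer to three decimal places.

1.657

Proportion female at birth = 100 / (100 + 104) = 0.49020.
Weighting each age-specific rate by interval width and survival:
  15–19: 5 × 0.0210 × 0.984 = 0.10332
  20–24: 5 × 0.0931 × 0.983 = 0.45759
  25–29: 5 × 0.1871 × 0.968 = 0.90556
  30–34: 5 × 0.2211 × 0.958 = 1.05907
  35–39: 5 × 0.1277 × 0.944 = 0.60274
  40–44: 5 × 0.0459 × 0.929 = 0.21321
  45–49: 5 × 0.0084 × 0.925 = 0.03885
Sum = 3.38034
NRR = 0.49020 × 3.38034 = 1.65704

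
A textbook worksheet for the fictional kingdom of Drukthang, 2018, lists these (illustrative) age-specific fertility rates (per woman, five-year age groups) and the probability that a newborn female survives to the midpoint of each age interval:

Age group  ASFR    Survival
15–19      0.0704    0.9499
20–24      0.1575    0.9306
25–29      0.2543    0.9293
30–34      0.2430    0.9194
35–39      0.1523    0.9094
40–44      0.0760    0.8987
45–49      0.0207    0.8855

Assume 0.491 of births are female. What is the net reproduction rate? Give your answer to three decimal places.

Proportion female at birth = 0.491.
Each age group contributes 5 × ASFR × survival:
  15–19: 5 × 0.0704 × 0.9499 = 0.33436
  20–24: 5 × 0.1575 × 0.9306 = 0.73285
  25–29: 5 × 0.2543 × 0.9293 = 1.18160
  30–34: 5 × 0.2430 × 0.9194 = 1.11707
  35–39: 5 × 0.1523 × 0.9094 = 0.69251
  40–44: 5 × 0.0760 × 0.8987 = 0.34151
  45–49: 5 × 0.0207 × 0.8855 = 0.09165
Sum = 4.49155
NRR = 0.491 × 4.49155 = 2.20535
An NRR exceeding 1 indicates intrinsic growth under these rates.

2.205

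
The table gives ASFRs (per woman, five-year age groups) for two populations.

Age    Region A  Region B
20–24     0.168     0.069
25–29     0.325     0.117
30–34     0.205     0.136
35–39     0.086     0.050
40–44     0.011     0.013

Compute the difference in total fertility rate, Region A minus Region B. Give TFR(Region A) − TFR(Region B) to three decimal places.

2.050

Region A:
  Sum of ASFRs = 0.168 + 0.325 + 0.205 + 0.086 + 0.011 = 0.795
  TFR = 5 × 0.795 = 3.975
Region B:
  Sum of ASFRs = 0.069 + 0.117 + 0.136 + 0.050 + 0.013 = 0.385
  TFR = 5 × 0.385 = 1.925
Difference = 3.975 − 1.925 = 2.05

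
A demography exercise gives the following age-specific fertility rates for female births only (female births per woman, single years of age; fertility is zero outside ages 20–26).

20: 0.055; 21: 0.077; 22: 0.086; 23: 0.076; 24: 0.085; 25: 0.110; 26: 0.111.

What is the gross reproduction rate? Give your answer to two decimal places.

0.60

Sum of female ASFRs = 0.055 + 0.077 + 0.086 + 0.076 + 0.085 + 0.110 + 0.111 = 0.600
GRR = 0.6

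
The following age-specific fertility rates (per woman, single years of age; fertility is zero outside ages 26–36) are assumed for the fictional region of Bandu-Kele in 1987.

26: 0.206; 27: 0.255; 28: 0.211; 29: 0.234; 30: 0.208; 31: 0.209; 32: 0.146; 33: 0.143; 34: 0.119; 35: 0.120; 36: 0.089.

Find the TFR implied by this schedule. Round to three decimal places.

Sum of ASFRs = 0.206 + 0.255 + 0.211 + 0.234 + 0.208 + 0.209 + 0.146 + 0.143 + 0.119 + 0.120 + 0.089 = 1.940
TFR = 1.94

1.940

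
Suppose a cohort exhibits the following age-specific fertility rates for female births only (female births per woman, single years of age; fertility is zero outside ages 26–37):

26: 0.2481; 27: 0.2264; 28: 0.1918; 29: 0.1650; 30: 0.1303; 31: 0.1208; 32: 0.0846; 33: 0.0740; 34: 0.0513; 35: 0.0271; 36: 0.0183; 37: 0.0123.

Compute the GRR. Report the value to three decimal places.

Sum of female ASFRs = 0.2481 + 0.2264 + 0.1918 + 0.1650 + 0.1303 + 0.1208 + 0.0846 + 0.0740 + 0.0513 + 0.0271 + 0.0183 + 0.0123 = 1.3500
GRR = 1.35

1.350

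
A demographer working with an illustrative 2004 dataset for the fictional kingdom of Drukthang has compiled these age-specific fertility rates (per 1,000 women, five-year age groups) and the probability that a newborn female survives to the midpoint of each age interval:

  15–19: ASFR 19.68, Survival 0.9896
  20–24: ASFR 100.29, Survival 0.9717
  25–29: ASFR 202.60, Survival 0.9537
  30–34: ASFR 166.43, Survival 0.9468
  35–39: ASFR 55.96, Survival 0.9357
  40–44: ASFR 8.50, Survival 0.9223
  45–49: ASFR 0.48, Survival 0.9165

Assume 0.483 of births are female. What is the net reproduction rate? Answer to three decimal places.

1.276

Proportion female at birth = 0.483.
Each age group contributes 5 × ASFR × survival:
  15–19: 5 × 19.68/1000 × 0.9896 = 0.09738
  20–24: 5 × 100.29/1000 × 0.9717 = 0.48726
  25–29: 5 × 202.60/1000 × 0.9537 = 0.96610
  30–34: 5 × 166.43/1000 × 0.9468 = 0.78788
  35–39: 5 × 55.96/1000 × 0.9357 = 0.26181
  40–44: 5 × 8.50/1000 × 0.9223 = 0.03920
  45–49: 5 × 0.48/1000 × 0.9165 = 0.00220
Sum = 2.64183
NRR = 0.483 × 2.64183 = 1.27600
An NRR exceeding 1 indicates intrinsic growth under these rates.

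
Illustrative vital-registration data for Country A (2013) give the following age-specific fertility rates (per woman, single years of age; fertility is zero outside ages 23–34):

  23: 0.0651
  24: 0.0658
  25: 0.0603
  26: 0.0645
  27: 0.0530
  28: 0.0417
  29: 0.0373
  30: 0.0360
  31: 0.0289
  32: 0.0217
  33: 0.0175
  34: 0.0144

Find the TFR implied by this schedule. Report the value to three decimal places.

0.506

Sum of ASFRs = 0.0651 + 0.0658 + 0.0603 + 0.0645 + 0.0530 + 0.0417 + 0.0373 + 0.0360 + 0.0289 + 0.0217 + 0.0175 + 0.0144 = 0.5062
TFR = 0.5062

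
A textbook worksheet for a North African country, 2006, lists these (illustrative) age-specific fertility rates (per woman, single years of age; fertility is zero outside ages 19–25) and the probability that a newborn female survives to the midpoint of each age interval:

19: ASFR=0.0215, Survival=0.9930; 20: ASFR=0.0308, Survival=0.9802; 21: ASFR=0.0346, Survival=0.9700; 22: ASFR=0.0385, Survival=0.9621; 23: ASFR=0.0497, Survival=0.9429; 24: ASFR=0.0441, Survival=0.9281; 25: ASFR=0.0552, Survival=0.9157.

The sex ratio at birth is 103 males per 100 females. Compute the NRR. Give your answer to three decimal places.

Proportion female at birth = 100 / (100 + 103) = 0.49261.
Survival-weighted fertility by age (1·fₓ·Sₓ):
  19: 1 × 0.0215 × 0.9930 = 0.02135
  20: 1 × 0.0308 × 0.9802 = 0.03019
  21: 1 × 0.0346 × 0.9700 = 0.03356
  22: 1 × 0.0385 × 0.9621 = 0.03704
  23: 1 × 0.0497 × 0.9429 = 0.04686
  24: 1 × 0.0441 × 0.9281 = 0.04093
  25: 1 × 0.0552 × 0.9157 = 0.05055
Sum = 0.26048
NRR = 0.49261 × 0.26048 = 0.12832
With NRR below 1 the population is below replacement fertility.

0.128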